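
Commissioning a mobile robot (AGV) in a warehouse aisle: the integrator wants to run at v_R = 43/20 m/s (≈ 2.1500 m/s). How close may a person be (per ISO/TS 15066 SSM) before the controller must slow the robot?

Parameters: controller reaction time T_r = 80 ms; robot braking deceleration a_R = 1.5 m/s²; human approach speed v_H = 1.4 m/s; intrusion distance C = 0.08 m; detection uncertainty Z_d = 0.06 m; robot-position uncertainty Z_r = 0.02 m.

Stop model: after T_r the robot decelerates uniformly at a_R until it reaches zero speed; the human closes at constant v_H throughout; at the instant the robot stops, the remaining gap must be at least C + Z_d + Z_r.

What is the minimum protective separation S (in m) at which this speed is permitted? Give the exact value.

S_min = 7983/2000 m = 3.9915 m

T_s = v_R/a_R = (43/20)/(3/2) = 1.4333 s
robot in T_r: 2.1500·0.0800 = 0.1720 m
braking distance = 2.1500²/(2·1.5000) = 1.5408 m
human over T_r+T_s: 1.4000·(0.0800+1.4333) = 2.1187 m
residual clearance needed = 0.0800+0.0600+0.0200 = 0.1600 m
S_min ≈ 0.1720+1.5408+2.1187+0.1600  ⇒  S_min = 7983/2000 m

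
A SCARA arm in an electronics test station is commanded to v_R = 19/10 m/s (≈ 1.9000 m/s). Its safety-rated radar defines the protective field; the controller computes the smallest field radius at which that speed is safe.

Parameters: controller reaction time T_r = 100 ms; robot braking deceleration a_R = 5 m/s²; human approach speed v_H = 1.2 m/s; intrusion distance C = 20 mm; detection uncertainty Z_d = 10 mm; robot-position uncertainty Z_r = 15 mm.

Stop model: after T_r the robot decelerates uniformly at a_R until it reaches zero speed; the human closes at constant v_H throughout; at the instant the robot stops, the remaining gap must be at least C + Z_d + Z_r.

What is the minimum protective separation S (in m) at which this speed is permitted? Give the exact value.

braking lasts T_s = (19/10)/5 = 0.3800 s
robot covers v_R·T_r = 1.9000·0.1000 = 0.1900 m before braking
braking distance = 1.9000²/(2·5.0000) = 0.3610 m
person approaches 1.2000·(0.1000+0.3800) = 0.5760 m
margins: 0.0200+0.0100+0.0150 = 0.0450 m
S_min ≈ 0.1900+0.3610+0.5760+0.0450  ⇒  S_min = 293/250 m

S_min = 293/250 m = 1.1720 m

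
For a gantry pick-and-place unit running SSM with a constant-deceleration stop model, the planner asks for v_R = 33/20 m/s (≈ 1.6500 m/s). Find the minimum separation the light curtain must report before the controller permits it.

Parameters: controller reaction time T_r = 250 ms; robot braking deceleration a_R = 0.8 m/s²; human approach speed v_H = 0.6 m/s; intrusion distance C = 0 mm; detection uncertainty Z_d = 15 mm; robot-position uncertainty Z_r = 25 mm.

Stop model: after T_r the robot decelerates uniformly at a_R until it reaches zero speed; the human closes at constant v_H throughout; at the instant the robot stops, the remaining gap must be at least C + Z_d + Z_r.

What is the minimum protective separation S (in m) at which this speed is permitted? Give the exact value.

S_min = 11333/3200 m = 3.5416 m

T_s = v_R/a_R = (33/20)/(4/5) = 2.0625 s
reaction-phase robot travel = 1.6500·0.2500 = 0.4125 m
robot under decel: 1.6500²/(2·0.8000) = 1.7016 m
human closes 0.6000·2.3125 = 1.3875 m
margins: 0.0000+0.0150+0.0250 = 0.0400 m
S_min ≈ 0.4125+1.7016+1.3875+0.0400  ⇒  S_min = 11333/3200 m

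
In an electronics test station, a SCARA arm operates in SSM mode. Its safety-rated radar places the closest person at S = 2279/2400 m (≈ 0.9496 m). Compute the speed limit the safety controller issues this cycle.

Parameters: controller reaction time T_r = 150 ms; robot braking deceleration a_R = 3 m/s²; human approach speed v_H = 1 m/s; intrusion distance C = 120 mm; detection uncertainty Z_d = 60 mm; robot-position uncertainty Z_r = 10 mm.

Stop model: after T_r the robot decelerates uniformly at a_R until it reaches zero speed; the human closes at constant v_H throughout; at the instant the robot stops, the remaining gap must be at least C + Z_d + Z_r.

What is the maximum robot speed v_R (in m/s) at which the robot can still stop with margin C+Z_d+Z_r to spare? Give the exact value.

v_R_max = 19/20 m/s = 0.9500 m/s

at the boundary: (1/6)·v² + (29/60)·v + (-1463/2400) = 0
  disc = (29/60)² − 4·(1/6)·(-1463/2400) = 16/25 ; √disc = 4/5
  v_R = (−(29/60) + 4/5) / (2·(1/6)) = 19/20 m/s
check:
stop time T_s = (19/20)/3 = 0.3167 s
robot in T_r: 0.9500·0.1500 = 0.1425 m
robot under decel: 0.9500²/(2·3.0000) = 0.1504 m
human over T_r+T_s: 1.0000·(0.1500+0.3167) = 0.4667 m
margins: 0.1200+0.0600+0.0100 = 0.1900 m
sum ≈ 0.1425+0.1504+0.4667+0.1900 ≈ 0.9496 m = S ✓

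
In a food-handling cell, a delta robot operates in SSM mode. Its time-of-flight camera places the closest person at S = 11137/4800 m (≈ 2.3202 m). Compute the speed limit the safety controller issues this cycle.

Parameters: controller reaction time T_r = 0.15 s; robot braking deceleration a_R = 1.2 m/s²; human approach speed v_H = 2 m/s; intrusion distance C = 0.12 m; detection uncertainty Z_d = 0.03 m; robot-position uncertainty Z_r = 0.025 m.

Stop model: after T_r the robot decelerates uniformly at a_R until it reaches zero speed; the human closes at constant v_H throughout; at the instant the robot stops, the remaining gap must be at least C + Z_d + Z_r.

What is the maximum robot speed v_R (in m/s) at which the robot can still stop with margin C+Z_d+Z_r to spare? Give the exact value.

v_R_max = 17/20 m/s = 0.8500 m/s

at the boundary: (5/12)·v² + (109/60)·v + (-8857/4800) = 0
  disc = (109/60)² − 4·(5/12)·(-8857/4800) = 10201/1600 ; √disc = 101/40
  v_R = (−(109/60) + 101/40) / (2·(5/12)) = 17/20 m/s
check:
stop time T_s = (17/20)/(6/5) = 0.7083 s
robot covers v_R·T_r = 0.8500·0.1500 = 0.1275 m before braking
robot under decel: 0.8500²/(2·1.2000) = 0.3010 m
person approaches 2.0000·(0.1500+0.7083) = 1.7167 m
C+Z_d+Z_r = 0.1200+0.0300+0.0250 = 0.1750 m
sum ≈ 0.1275+0.3010+1.7167+0.1750 ≈ 2.3202 m = S ✓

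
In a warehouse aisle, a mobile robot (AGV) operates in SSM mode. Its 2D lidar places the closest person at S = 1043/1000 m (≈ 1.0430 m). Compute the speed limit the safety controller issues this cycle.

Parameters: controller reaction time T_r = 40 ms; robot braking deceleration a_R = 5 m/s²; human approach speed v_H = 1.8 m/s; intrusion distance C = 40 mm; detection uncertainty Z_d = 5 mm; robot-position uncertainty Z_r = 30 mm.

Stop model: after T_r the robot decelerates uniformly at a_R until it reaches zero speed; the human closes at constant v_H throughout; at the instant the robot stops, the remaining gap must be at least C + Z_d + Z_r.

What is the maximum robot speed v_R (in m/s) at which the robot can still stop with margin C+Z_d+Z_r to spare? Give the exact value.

v_R_max = 8/5 m/s = 1.6000 m/s

at the boundary: (1/10)·v² + (2/5)·v + (-112/125) = 0
  disc = (2/5)² − 4·(1/10)·(-112/125) = 324/625 ; √disc = 18/25
  v_R = (−(2/5) + 18/25) / (2·(1/10)) = 8/5 m/s
check:
stop time T_s = (8/5)/5 = 0.3200 s
robot in T_r: 1.6000·0.0400 = 0.0640 m
braking distance = 1.6000²/(2·5.0000) = 0.2560 m
human closes 1.8000·0.3600 = 0.6480 m
C+Z_d+Z_r = 0.0400+0.0050+0.0300 = 0.0750 m
sum ≈ 0.0640+0.2560+0.6480+0.0750 ≈ 1.0430 m = S ✓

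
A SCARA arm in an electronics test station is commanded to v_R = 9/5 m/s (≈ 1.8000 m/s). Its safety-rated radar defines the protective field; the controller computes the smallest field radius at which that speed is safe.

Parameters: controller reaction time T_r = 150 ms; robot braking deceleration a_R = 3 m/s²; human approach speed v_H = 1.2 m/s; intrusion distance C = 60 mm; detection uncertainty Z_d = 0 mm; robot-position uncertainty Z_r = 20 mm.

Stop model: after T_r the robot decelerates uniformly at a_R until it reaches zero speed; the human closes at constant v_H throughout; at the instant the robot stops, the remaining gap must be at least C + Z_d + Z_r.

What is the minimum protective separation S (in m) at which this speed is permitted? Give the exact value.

S_min = 179/100 m = 1.7900 m

T_s = v_R/a_R = (9/5)/3 = 0.6000 s
robot covers v_R·T_r = 1.8000·0.1500 = 0.2700 m before braking
braking distance = 1.8000²/(2·3.0000) = 0.5400 m
human closes 1.2000·0.7500 = 0.9000 m
C+Z_d+Z_r = 0.0600+0.0000+0.0200 = 0.0800 m
S_min ≈ 0.2700+0.5400+0.9000+0.0800  ⇒  S_min = 179/100 m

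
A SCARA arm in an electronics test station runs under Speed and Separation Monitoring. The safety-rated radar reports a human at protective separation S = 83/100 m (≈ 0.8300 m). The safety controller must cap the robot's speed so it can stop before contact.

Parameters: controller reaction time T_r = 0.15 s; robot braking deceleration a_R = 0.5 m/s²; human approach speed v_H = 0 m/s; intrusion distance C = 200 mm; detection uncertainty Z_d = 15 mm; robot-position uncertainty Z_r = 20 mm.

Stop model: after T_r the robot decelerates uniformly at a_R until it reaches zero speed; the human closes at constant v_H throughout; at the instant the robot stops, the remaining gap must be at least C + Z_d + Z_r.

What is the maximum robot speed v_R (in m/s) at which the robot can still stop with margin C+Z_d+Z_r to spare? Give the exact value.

quadratic (1)·v² + (3/20)·v + (-119/200) = 0
  disc = (3/20)² − 4·(1)·(-119/200) = 961/400 ; √disc = 31/20
  v_R = (−(3/20) + 31/20) / (2·(1)) = 7/10 m/s
check:
T_s = v_R/a_R = (7/10)/(1/2) = 1.4000 s
robot covers v_R·T_r = 0.7000·0.1500 = 0.1050 m before braking
robot under decel: 0.7000²/(2·0.5000) = 0.4900 m
human closes 0.0000·1.5500 = 0.0000 m
margins: 0.2000+0.0150+0.0200 = 0.2350 m
sum ≈ 0.1050+0.4900+0.0000+0.2350 ≈ 0.8300 m = S ✓

v_R_max = 7/10 m/s = 0.7000 m/s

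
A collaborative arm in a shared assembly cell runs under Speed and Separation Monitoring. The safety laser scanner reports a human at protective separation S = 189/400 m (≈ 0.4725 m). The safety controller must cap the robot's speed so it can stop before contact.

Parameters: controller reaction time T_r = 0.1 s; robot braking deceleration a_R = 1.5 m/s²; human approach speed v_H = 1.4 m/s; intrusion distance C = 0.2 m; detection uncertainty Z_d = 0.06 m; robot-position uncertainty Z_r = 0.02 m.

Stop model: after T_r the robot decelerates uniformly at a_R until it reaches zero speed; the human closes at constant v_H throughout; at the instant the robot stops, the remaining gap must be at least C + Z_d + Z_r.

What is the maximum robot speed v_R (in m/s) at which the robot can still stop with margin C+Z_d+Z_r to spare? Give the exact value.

v_R_max = 1/20 m/s = 0.0500 m/s

at the boundary: (1/3)·v² + (31/30)·v + (-21/400) = 0
  disc = (31/30)² − 4·(1/3)·(-21/400) = 256/225 ; √disc = 16/15
  v_R = (−(31/30) + 16/15) / (2·(1/3)) = 1/20 m/s
check:
T_s = v_R/a_R = (1/20)/(3/2) = 0.0333 s
robot covers v_R·T_r = 0.0500·0.1000 = 0.0050 m before braking
robot under decel: 0.0500²/(2·1.5000) = 0.0008 m
human closes 1.4000·0.1333 = 0.1867 m
margins: 0.2000+0.0600+0.0200 = 0.2800 m
sum ≈ 0.0050+0.0008+0.1867+0.2800 ≈ 0.4725 m = S ✓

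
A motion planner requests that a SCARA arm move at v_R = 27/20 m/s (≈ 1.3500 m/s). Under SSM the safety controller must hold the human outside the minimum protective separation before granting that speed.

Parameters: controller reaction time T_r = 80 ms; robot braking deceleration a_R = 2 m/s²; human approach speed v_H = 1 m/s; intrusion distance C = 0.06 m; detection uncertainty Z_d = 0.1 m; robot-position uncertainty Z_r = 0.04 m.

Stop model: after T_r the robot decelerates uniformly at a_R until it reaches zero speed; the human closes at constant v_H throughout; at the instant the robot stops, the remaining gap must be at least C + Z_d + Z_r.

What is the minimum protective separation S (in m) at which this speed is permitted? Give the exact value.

T_s = v_R/a_R = (27/20)/2 = 0.6750 s
reaction-phase robot travel = 1.3500·0.0800 = 0.1080 m
robot under decel: 1.3500²/(2·2.0000) = 0.4556 m
human closes 1.0000·0.7550 = 0.7550 m
C+Z_d+Z_r = 0.0600+0.1000+0.0400 = 0.2000 m
S_min ≈ 0.1080+0.4556+0.7550+0.2000  ⇒  S_min = 12149/8000 m

S_min = 12149/8000 m = 1.5186 m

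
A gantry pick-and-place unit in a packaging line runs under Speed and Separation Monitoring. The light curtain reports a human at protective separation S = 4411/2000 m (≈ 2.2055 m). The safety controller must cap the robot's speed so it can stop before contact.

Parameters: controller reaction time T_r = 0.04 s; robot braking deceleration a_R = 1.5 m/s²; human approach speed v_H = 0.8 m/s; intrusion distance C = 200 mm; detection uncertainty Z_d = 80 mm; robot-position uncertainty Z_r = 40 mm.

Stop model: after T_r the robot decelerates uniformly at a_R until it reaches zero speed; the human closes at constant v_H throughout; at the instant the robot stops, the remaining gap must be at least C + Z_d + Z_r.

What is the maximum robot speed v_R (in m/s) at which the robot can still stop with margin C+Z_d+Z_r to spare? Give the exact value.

v_R_max = 33/20 m/s = 1.6500 m/s

at the boundary: (1/3)·v² + (43/75)·v + (-3707/2000) = 0
  disc = (43/75)² − 4·(1/3)·(-3707/2000) = 63001/22500 ; √disc = 251/150
  v_R = (−(43/75) + 251/150) / (2·(1/3)) = 33/20 m/s
check:
stop time T_s = (33/20)/(3/2) = 1.1000 s
robot in T_r: 1.6500·0.0400 = 0.0660 m
robot under decel: 1.6500²/(2·1.5000) = 0.9075 m
person approaches 0.8000·(0.0400+1.1000) = 0.9120 m
margins: 0.2000+0.0800+0.0400 = 0.3200 m
sum ≈ 0.0660+0.9075+0.9120+0.3200 ≈ 2.2055 m = S ✓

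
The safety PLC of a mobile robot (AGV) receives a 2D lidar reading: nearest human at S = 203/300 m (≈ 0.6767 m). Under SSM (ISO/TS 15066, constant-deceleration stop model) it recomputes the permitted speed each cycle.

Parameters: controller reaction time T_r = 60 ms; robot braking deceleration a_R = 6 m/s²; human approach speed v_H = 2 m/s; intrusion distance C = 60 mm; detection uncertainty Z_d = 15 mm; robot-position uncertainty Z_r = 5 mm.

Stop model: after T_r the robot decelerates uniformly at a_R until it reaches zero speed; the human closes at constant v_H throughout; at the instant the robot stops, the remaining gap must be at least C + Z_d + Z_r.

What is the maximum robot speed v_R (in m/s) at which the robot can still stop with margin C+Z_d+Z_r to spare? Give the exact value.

v_R_max = 1 m/s = 1.0000 m/s

quadratic (1/12)·v² + (59/150)·v + (-143/300) = 0
  disc = (59/150)² − 4·(1/12)·(-143/300) = 196/625 ; √disc = 14/25
  v_R = (−(59/150) + 14/25) / (2·(1/12)) = 1 m/s
check:
braking lasts T_s = 1/6 = 0.1667 s
reaction-phase robot travel = 1.0000·0.0600 = 0.0600 m
robot under decel: 1.0000²/(2·6.0000) = 0.0833 m
person approaches 2.0000·(0.0600+0.1667) = 0.4533 m
residual clearance needed = 0.0600+0.0150+0.0050 = 0.0800 m
sum ≈ 0.0600+0.0833+0.4533+0.0800 ≈ 0.6767 m = S ✓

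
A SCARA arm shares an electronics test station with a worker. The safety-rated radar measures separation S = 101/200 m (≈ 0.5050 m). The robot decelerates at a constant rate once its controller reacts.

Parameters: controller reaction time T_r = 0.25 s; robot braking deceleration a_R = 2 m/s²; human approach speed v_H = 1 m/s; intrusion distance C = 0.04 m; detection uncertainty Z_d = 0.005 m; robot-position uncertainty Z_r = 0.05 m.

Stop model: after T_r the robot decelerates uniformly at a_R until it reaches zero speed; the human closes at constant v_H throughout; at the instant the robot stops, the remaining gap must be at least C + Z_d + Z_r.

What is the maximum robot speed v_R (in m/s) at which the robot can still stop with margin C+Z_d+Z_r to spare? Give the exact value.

quadratic (1/4)·v² + (3/4)·v + (-4/25) = 0
  disc = (3/4)² − 4·(1/4)·(-4/25) = 289/400 ; √disc = 17/20
  v_R = (−(3/4) + 17/20) / (2·(1/4)) = 1/5 m/s
check:
braking lasts T_s = (1/5)/2 = 0.1000 s
robot covers v_R·T_r = 0.2000·0.2500 = 0.0500 m before braking
robot under decel: 0.2000²/(2·2.0000) = 0.0100 m
human closes 1.0000·0.3500 = 0.3500 m
C+Z_d+Z_r = 0.0400+0.0050+0.0500 = 0.0950 m
sum ≈ 0.0500+0.0100+0.3500+0.0950 ≈ 0.5050 m = S ✓

v_R_max = 1/5 m/s = 0.2000 m/s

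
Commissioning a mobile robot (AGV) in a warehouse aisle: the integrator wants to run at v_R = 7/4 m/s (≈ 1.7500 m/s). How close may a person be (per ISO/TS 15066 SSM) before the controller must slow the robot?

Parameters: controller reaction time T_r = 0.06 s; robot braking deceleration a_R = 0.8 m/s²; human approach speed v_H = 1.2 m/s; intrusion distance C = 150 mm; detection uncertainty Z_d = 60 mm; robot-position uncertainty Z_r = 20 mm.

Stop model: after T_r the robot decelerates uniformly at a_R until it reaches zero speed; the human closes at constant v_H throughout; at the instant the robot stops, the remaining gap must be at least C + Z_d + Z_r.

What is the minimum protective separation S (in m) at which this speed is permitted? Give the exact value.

stop time T_s = (7/4)/(4/5) = 2.1875 s
reaction-phase robot travel = 1.7500·0.0600 = 0.1050 m
robot under decel: 1.7500²/(2·0.8000) = 1.9141 m
human closes 1.2000·2.2475 = 2.6970 m
margins: 0.1500+0.0600+0.0200 = 0.2300 m
S_min ≈ 0.1050+1.9141+2.6970+0.2300  ⇒  S_min = 79137/16000 m

S_min = 79137/16000 m = 4.9461 m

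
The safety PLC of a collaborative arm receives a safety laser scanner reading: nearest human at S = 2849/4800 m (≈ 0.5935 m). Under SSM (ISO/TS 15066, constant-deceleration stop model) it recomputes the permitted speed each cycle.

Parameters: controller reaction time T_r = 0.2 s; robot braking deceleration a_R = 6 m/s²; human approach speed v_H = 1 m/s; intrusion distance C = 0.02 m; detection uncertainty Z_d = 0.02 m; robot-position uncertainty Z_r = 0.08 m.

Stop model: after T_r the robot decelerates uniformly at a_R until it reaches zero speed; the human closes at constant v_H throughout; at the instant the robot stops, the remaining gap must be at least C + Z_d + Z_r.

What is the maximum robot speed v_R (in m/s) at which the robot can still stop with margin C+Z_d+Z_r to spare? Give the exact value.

v_R_max = 13/20 m/s = 0.6500 m/s

collect terms ⇒ (1/12)·v_R² + (11/30)·v_R + (-1313/4800) = 0
  disc = (11/30)² − 4·(1/12)·(-1313/4800) = 361/1600 ; √disc = 19/40
  v_R = (−(11/30) + 19/40) / (2·(1/12)) = 13/20 m/s
check:
stop time T_s = (13/20)/6 = 0.1083 s
reaction-phase robot travel = 0.6500·0.2000 = 0.1300 m
robot under decel: 0.6500²/(2·6.0000) = 0.0352 m
person approaches 1.0000·(0.2000+0.1083) = 0.3083 m
C+Z_d+Z_r = 0.0200+0.0200+0.0800 = 0.1200 m
sum ≈ 0.1300+0.0352+0.3083+0.1200 ≈ 0.5935 m = S ✓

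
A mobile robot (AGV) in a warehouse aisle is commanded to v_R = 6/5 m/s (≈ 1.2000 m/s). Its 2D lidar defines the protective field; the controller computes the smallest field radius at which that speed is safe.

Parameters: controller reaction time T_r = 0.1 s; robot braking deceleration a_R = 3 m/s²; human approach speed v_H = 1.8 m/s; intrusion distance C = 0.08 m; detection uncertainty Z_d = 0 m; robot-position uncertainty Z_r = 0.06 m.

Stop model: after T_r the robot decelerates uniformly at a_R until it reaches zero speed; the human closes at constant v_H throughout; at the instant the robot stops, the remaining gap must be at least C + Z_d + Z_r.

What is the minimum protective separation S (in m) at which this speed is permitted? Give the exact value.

stop time T_s = (6/5)/3 = 0.4000 s
reaction-phase robot travel = 1.2000·0.1000 = 0.1200 m
robot covers 1.2000·0.4000 − ½·3.0000·0.4000² = 0.2400 m while stopping
human over T_r+T_s: 1.8000·(0.1000+0.4000) = 0.9000 m
margins: 0.0800+0.0000+0.0600 = 0.1400 m
S_min ≈ 0.1200+0.2400+0.9000+0.1400  ⇒  S_min = 7/5 m

S_min = 7/5 m = 1.4000 m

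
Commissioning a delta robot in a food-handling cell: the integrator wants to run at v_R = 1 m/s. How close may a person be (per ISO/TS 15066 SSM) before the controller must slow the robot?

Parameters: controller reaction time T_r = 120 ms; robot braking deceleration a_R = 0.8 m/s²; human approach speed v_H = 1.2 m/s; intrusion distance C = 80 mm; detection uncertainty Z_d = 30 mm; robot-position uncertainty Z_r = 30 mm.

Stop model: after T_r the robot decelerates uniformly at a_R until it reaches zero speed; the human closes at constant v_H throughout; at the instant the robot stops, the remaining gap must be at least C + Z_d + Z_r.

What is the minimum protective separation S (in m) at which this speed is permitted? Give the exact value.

stop time T_s = 1/(4/5) = 1.2500 s
robot covers v_R·T_r = 1.0000·0.1200 = 0.1200 m before braking
braking distance = 1.0000²/(2·0.8000) = 0.6250 m
human closes 1.2000·1.3700 = 1.6440 m
residual clearance needed = 0.0800+0.0300+0.0300 = 0.1400 m
S_min ≈ 0.1200+0.6250+1.6440+0.1400  ⇒  S_min = 2529/1000 m

S_min = 2529/1000 m = 2.5290 m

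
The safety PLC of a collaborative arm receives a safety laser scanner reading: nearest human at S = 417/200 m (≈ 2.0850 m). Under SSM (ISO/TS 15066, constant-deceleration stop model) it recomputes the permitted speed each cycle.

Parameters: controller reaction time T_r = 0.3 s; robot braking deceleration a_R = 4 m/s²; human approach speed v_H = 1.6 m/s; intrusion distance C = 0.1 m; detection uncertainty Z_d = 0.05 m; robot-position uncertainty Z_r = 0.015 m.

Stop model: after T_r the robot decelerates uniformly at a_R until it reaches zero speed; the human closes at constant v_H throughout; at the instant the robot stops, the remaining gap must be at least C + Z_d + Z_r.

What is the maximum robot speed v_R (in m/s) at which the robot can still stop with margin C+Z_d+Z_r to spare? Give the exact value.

v_R_max = 8/5 m/s = 1.6000 m/s

at the boundary: (1/8)·v² + (7/10)·v + (-36/25) = 0
  disc = (7/10)² − 4·(1/8)·(-36/25) = 121/100 ; √disc = 11/10
  v_R = (−(7/10) + 11/10) / (2·(1/8)) = 8/5 m/s
check:
stop time T_s = (8/5)/4 = 0.4000 s
reaction-phase robot travel = 1.6000·0.3000 = 0.4800 m
braking distance = 1.6000²/(2·4.0000) = 0.3200 m
human over T_r+T_s: 1.6000·(0.3000+0.4000) = 1.1200 m
margins: 0.1000+0.0500+0.0150 = 0.1650 m
sum ≈ 0.4800+0.3200+1.1200+0.1650 ≈ 2.0850 m = S ✓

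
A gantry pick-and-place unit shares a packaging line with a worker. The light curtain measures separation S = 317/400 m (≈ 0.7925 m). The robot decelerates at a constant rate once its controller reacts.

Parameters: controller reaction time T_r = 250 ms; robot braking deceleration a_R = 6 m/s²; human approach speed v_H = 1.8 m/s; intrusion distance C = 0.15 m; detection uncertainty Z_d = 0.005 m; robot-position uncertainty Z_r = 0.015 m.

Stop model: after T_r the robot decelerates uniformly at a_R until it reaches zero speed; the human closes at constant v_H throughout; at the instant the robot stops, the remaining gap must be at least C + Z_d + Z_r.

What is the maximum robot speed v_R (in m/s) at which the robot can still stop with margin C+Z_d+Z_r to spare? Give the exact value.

quadratic (1/12)·v² + (11/20)·v + (-69/400) = 0
  disc = (11/20)² − 4·(1/12)·(-69/400) = 9/25 ; √disc = 3/5
  v_R = (−(11/20) + 3/5) / (2·(1/12)) = 3/10 m/s
check:
braking lasts T_s = (3/10)/6 = 0.0500 s
robot covers v_R·T_r = 0.3000·0.2500 = 0.0750 m before braking
braking distance = 0.3000²/(2·6.0000) = 0.0075 m
person approaches 1.8000·(0.2500+0.0500) = 0.5400 m
C+Z_d+Z_r = 0.1500+0.0050+0.0150 = 0.1700 m
sum ≈ 0.0750+0.0075+0.5400+0.1700 ≈ 0.7925 m = S ✓

v_R_max = 3/10 m/s = 0.3000 m/s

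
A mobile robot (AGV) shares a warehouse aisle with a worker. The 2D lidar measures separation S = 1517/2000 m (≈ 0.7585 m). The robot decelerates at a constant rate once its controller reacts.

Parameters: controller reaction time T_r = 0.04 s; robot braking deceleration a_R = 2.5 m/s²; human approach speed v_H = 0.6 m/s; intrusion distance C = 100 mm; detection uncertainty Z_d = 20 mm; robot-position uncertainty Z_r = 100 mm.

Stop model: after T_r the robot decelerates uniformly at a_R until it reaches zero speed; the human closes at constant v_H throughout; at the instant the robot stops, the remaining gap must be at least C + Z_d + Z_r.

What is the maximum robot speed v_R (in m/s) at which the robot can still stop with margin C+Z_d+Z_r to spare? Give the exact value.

v_R_max = 21/20 m/s = 1.0500 m/s

quadratic (1/5)·v² + (7/25)·v + (-1029/2000) = 0
  disc = (7/25)² − 4·(1/5)·(-1029/2000) = 49/100 ; √disc = 7/10
  v_R = (−(7/25) + 7/10) / (2·(1/5)) = 21/20 m/s
check:
braking lasts T_s = (21/20)/(5/2) = 0.4200 s
robot in T_r: 1.0500·0.0400 = 0.0420 m
robot covers 1.0500·0.4200 − ½·2.5000·0.4200² = 0.2205 m while stopping
person approaches 0.6000·(0.0400+0.4200) = 0.2760 m
C+Z_d+Z_r = 0.1000+0.0200+0.1000 = 0.2200 m
sum ≈ 0.0420+0.2205+0.2760+0.2200 ≈ 0.7585 m = S ✓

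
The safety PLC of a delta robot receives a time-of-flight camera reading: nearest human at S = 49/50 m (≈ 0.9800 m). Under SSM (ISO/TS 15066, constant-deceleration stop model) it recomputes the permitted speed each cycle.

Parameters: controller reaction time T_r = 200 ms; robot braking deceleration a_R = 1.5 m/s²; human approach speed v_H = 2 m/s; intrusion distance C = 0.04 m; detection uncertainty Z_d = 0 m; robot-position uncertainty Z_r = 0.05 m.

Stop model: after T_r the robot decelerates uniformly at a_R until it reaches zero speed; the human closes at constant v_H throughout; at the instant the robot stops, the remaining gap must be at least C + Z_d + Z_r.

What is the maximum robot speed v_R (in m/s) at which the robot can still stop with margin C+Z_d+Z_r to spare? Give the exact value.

at the boundary: (1/3)·v² + (23/15)·v + (-49/100) = 0
  disc = (23/15)² − 4·(1/3)·(-49/100) = 676/225 ; √disc = 26/15
  v_R = (−(23/15) + 26/15) / (2·(1/3)) = 3/10 m/s
check:
T_s = v_R/a_R = (3/10)/(3/2) = 0.2000 s
reaction-phase robot travel = 0.3000·0.2000 = 0.0600 m
robot covers 0.3000·0.2000 − ½·1.5000·0.2000² = 0.0300 m while stopping
human over T_r+T_s: 2.0000·(0.2000+0.2000) = 0.8000 m
C+Z_d+Z_r = 0.0400+0.0000+0.0500 = 0.0900 m
sum ≈ 0.0600+0.0300+0.8000+0.0900 ≈ 0.9800 m = S ✓

v_R_max = 3/10 m/s = 0.3000 m/s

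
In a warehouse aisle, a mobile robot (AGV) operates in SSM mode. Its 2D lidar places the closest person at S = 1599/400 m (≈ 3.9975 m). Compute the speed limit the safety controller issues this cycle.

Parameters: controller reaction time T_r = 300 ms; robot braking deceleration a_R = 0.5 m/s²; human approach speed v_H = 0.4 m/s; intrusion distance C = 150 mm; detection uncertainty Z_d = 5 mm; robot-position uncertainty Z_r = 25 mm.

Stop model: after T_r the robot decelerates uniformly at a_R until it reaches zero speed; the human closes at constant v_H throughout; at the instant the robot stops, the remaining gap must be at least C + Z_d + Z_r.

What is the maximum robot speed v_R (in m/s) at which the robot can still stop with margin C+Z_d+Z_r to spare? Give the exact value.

collect terms ⇒ (1)·v_R² + (11/10)·v_R + (-1479/400) = 0
  disc = (11/10)² − 4·(1)·(-1479/400) = 16 ; √disc = 4
  v_R = (−(11/10) + 4) / (2·(1)) = 29/20 m/s
check:
braking lasts T_s = (29/20)/(1/2) = 2.9000 s
robot in T_r: 1.4500·0.3000 = 0.4350 m
robot covers 1.4500·2.9000 − ½·0.5000·2.9000² = 2.1025 m while stopping
human over T_r+T_s: 0.4000·(0.3000+2.9000) = 1.2800 m
residual clearance needed = 0.1500+0.0050+0.0250 = 0.1800 m
sum ≈ 0.4350+2.1025+1.2800+0.1800 ≈ 3.9975 m = S ✓

v_R_max = 29/20 m/s = 1.4500 m/s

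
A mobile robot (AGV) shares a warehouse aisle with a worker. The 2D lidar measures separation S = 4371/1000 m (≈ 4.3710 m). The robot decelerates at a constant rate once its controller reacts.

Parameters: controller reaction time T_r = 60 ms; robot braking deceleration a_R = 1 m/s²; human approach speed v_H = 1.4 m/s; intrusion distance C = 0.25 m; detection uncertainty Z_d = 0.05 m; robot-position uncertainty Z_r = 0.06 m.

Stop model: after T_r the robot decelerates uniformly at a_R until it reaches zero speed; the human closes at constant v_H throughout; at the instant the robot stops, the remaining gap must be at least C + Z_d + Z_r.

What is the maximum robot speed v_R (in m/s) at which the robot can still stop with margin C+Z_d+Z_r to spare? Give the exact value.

v_R_max = 17/10 m/s = 1.7000 m/s

collect terms ⇒ (1/2)·v_R² + (73/50)·v_R + (-3927/1000) = 0
  disc = (73/50)² − 4·(1/2)·(-3927/1000) = 6241/625 ; √disc = 79/25
  v_R = (−(73/50) + 79/25) / (2·(1/2)) = 17/10 m/s
check:
stop time T_s = (17/10)/1 = 1.7000 s
robot covers v_R·T_r = 1.7000·0.0600 = 0.1020 m before braking
robot covers 1.7000·1.7000 − ½·1.0000·1.7000² = 1.4450 m while stopping
human closes 1.4000·1.7600 = 2.4640 m
C+Z_d+Z_r = 0.2500+0.0500+0.0600 = 0.3600 m
sum ≈ 0.1020+1.4450+2.4640+0.3600 ≈ 4.3710 m = S ✓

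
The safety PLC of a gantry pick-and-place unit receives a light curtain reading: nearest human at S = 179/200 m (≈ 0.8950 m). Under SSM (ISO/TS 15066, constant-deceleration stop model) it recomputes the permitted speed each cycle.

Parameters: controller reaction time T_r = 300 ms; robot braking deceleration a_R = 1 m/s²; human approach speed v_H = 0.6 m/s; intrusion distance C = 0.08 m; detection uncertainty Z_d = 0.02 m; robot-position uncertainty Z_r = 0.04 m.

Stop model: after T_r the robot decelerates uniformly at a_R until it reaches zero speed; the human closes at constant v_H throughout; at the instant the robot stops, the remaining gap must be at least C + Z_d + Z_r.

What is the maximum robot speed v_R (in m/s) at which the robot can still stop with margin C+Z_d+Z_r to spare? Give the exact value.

v_R_max = 1/2 m/s = 0.5000 m/s

quadratic (1/2)·v² + (9/10)·v + (-23/40) = 0
  disc = (9/10)² − 4·(1/2)·(-23/40) = 49/25 ; √disc = 7/5
  v_R = (−(9/10) + 7/5) / (2·(1/2)) = 1/2 m/s
check:
T_s = v_R/a_R = (1/2)/1 = 0.5000 s
robot in T_r: 0.5000·0.3000 = 0.1500 m
robot under decel: 0.5000²/(2·1.0000) = 0.1250 m
human closes 0.6000·0.8000 = 0.4800 m
C+Z_d+Z_r = 0.0800+0.0200+0.0400 = 0.1400 m
sum ≈ 0.1500+0.1250+0.4800+0.1400 ≈ 0.8950 m = S ✓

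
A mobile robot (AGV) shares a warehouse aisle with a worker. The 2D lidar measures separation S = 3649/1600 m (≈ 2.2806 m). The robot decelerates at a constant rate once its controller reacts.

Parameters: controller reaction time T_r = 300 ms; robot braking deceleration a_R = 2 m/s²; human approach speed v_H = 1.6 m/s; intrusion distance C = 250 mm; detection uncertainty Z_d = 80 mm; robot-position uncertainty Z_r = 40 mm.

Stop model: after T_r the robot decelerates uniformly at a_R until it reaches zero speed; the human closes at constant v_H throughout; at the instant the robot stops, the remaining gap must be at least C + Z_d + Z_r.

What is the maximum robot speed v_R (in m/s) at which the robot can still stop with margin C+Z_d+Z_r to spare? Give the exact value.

at the boundary: (1/4)·v² + (11/10)·v + (-2289/1600) = 0
  disc = (11/10)² − 4·(1/4)·(-2289/1600) = 169/64 ; √disc = 13/8
  v_R = (−(11/10) + 13/8) / (2·(1/4)) = 21/20 m/s
check:
braking lasts T_s = (21/20)/2 = 0.5250 s
robot in T_r: 1.0500·0.3000 = 0.3150 m
robot covers 1.0500·0.5250 − ½·2.0000·0.5250² = 0.2756 m while stopping
person approaches 1.6000·(0.3000+0.5250) = 1.3200 m
C+Z_d+Z_r = 0.2500+0.0800+0.0400 = 0.3700 m
sum ≈ 0.3150+0.2756+1.3200+0.3700 ≈ 2.2806 m = S ✓

v_R_max = 21/20 m/s = 1.0500 m/s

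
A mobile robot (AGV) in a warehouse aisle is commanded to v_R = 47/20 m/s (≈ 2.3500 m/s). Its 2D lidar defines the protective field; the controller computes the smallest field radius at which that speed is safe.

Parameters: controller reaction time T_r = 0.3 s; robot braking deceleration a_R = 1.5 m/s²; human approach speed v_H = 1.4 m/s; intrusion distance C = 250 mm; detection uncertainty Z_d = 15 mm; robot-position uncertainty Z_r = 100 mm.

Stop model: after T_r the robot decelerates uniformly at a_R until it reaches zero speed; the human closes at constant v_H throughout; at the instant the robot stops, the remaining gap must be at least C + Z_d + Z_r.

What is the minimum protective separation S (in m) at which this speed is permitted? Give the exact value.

S_min = 6629/1200 m = 5.5242 m

stop time T_s = (47/20)/(3/2) = 1.5667 s
robot covers v_R·T_r = 2.3500·0.3000 = 0.7050 m before braking
robot under decel: 2.3500²/(2·1.5000) = 1.8408 m
human closes 1.4000·1.8667 = 2.6133 m
C+Z_d+Z_r = 0.2500+0.0150+0.1000 = 0.3650 m
S_min ≈ 0.7050+1.8408+2.6133+0.3650  ⇒  S_min = 6629/1200 m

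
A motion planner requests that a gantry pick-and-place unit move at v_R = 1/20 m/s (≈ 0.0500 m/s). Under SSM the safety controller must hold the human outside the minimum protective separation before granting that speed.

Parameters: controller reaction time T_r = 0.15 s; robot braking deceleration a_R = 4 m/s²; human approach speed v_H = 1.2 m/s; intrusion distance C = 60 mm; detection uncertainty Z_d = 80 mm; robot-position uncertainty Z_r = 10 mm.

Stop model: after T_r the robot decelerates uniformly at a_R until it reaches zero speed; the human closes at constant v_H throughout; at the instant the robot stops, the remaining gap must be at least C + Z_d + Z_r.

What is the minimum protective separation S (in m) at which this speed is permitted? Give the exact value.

T_s = v_R/a_R = (1/20)/4 = 0.0125 s
reaction-phase robot travel = 0.0500·0.1500 = 0.0075 m
robot under decel: 0.0500²/(2·4.0000) = 0.0003 m
human over T_r+T_s: 1.2000·(0.1500+0.0125) = 0.1950 m
C+Z_d+Z_r = 0.0600+0.0800+0.0100 = 0.1500 m
S_min ≈ 0.0075+0.0003+0.1950+0.1500  ⇒  S_min = 1129/3200 m

S_min = 1129/3200 m = 0.3528 m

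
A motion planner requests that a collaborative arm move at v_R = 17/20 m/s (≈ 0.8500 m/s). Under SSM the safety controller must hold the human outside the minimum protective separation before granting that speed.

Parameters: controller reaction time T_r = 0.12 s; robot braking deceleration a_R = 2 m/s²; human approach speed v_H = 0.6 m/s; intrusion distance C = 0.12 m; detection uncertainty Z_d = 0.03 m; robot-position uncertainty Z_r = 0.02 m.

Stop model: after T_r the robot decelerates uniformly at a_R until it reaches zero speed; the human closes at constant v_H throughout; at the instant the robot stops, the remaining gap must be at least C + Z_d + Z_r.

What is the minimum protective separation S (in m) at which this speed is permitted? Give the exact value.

S_min = 6237/8000 m = 0.7796 m

T_s = v_R/a_R = (17/20)/2 = 0.4250 s
robot in T_r: 0.8500·0.1200 = 0.1020 m
robot covers 0.8500·0.4250 − ½·2.0000·0.4250² = 0.1806 m while stopping
human closes 0.6000·0.5450 = 0.3270 m
C+Z_d+Z_r = 0.1200+0.0300+0.0200 = 0.1700 m
S_min ≈ 0.1020+0.1806+0.3270+0.1700  ⇒  S_min = 6237/8000 m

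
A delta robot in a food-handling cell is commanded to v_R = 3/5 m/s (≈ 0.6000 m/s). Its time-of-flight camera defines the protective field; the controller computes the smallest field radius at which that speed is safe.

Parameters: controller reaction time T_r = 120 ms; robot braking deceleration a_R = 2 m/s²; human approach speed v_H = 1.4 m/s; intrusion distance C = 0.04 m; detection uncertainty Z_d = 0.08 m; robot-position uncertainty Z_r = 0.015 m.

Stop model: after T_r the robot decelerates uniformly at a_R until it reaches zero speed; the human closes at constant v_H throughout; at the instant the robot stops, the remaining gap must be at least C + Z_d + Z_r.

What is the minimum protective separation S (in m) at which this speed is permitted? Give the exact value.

braking lasts T_s = (3/5)/2 = 0.3000 s
robot covers v_R·T_r = 0.6000·0.1200 = 0.0720 m before braking
robot covers 0.6000·0.3000 − ½·2.0000·0.3000² = 0.0900 m while stopping
person approaches 1.4000·(0.1200+0.3000) = 0.5880 m
residual clearance needed = 0.0400+0.0800+0.0150 = 0.1350 m
S_min ≈ 0.0720+0.0900+0.5880+0.1350  ⇒  S_min = 177/200 m

S_min = 177/200 m = 0.8850 m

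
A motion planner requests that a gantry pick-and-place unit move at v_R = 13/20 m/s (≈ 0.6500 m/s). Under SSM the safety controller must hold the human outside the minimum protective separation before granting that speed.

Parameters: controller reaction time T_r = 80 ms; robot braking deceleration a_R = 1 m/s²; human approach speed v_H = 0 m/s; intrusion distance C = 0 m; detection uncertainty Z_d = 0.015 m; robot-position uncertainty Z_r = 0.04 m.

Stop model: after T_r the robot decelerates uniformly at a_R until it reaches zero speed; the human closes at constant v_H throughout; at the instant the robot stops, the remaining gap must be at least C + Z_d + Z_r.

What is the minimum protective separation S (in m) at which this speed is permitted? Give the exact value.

braking lasts T_s = (13/20)/1 = 0.6500 s
robot covers v_R·T_r = 0.6500·0.0800 = 0.0520 m before braking
braking distance = 0.6500²/(2·1.0000) = 0.2112 m
human over T_r+T_s: 0.0000·(0.0800+0.6500) = 0.0000 m
margins: 0.0000+0.0150+0.0400 = 0.0550 m
S_min ≈ 0.0520+0.2112+0.0000+0.0550  ⇒  S_min = 1273/4000 m

S_min = 1273/4000 m = 0.3182 m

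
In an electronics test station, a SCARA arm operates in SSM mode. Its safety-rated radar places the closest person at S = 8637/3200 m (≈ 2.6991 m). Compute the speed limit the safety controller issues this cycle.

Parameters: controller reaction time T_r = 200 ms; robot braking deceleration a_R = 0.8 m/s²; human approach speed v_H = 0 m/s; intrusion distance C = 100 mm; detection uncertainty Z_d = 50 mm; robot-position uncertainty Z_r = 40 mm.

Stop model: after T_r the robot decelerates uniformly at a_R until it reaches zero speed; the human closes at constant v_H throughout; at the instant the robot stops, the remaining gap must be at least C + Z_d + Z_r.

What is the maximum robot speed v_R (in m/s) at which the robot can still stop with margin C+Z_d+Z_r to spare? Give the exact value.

v_R_max = 37/20 m/s = 1.8500 m/s

collect terms ⇒ (5/8)·v_R² + (1/5)·v_R + (-8029/3200) = 0
  disc = (1/5)² − 4·(5/8)·(-8029/3200) = 40401/6400 ; √disc = 201/80
  v_R = (−(1/5) + 201/80) / (2·(5/8)) = 37/20 m/s
check:
T_s = v_R/a_R = (37/20)/(4/5) = 2.3125 s
robot covers v_R·T_r = 1.8500·0.2000 = 0.3700 m before braking
robot under decel: 1.8500²/(2·0.8000) = 2.1391 m
human closes 0.0000·2.5125 = 0.0000 m
residual clearance needed = 0.1000+0.0500+0.0400 = 0.1900 m
sum ≈ 0.3700+2.1391+0.0000+0.1900 ≈ 2.6991 m = S ✓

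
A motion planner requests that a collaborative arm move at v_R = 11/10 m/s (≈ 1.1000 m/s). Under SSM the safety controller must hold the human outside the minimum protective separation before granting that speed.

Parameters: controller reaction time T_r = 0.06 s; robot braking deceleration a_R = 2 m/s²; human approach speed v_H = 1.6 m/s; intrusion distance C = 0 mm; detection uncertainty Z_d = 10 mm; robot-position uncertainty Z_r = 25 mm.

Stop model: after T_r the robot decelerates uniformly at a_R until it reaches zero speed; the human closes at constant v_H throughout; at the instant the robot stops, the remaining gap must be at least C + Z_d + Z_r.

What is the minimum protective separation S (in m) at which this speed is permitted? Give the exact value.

S_min = 2759/2000 m = 1.3795 m

stop time T_s = (11/10)/2 = 0.5500 s
robot covers v_R·T_r = 1.1000·0.0600 = 0.0660 m before braking
robot under decel: 1.1000²/(2·2.0000) = 0.3025 m
person approaches 1.6000·(0.0600+0.5500) = 0.9760 m
C+Z_d+Z_r = 0.0000+0.0100+0.0250 = 0.0350 m
S_min ≈ 0.0660+0.3025+0.9760+0.0350  ⇒  S_min = 2759/2000 m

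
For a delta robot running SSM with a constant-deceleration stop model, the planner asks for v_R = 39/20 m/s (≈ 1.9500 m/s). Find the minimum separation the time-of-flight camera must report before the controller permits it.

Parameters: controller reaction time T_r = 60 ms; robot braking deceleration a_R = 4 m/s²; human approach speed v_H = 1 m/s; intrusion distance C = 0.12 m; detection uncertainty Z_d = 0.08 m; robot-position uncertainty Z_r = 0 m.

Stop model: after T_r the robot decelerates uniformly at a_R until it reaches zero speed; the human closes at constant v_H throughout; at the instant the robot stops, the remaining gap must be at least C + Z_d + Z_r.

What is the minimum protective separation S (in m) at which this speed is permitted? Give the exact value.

braking lasts T_s = (39/20)/4 = 0.4875 s
robot covers v_R·T_r = 1.9500·0.0600 = 0.1170 m before braking
braking distance = 1.9500²/(2·4.0000) = 0.4753 m
human closes 1.0000·0.5475 = 0.5475 m
C+Z_d+Z_r = 0.1200+0.0800+0.0000 = 0.2000 m
S_min ≈ 0.1170+0.4753+0.5475+0.2000  ⇒  S_min = 21437/16000 m

S_min = 21437/16000 m = 1.3398 m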